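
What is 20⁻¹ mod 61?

58

20·58 = 1160 = 19·61 + 1, so 20⁻¹ ≡ 58 (mod 61).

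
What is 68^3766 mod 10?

Last digits of 8^n: 8, 4, 2, 6 (period 4).
3766 leaves remainder 2 on division by 4, so 68^3766 ends in 4.

4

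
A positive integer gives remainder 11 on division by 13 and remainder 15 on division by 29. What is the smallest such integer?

x ≡ 11 (mod 13) gives x ∈ {11, 24, 37, 50, 63, 76, 89, 102}.
The first of these with x mod 29 = 15 is 102.

102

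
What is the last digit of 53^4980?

1

Powers of 3 mod 10 repeat with period 4: 3, 9, 7, 1.
4980 leaves remainder 0 on division by 4, so 53^4980 ends in 1.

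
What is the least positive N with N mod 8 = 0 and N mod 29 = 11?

40

x ≡ 0 (mod 8) gives x ∈ {0, 8, 16, 24, 32, 40}.
The first of these with x mod 29 = 11 is 40.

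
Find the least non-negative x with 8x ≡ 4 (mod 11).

6

The inverse of 8 mod 11 is 7 (since 8·7 = 56 ≡ 1).
Multiplying both sides by 7: x ≡ 7·4 = 28 ≡ 6 (mod 11).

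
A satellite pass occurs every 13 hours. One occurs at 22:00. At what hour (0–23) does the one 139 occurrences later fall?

139·13 = 1807.
1807 − 75·24 = 7, so 1807 ≡ 7 (mod 24).
(22 + 7) mod 24 = 5.

5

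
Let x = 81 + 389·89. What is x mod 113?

11

389·89 = 34621.
34621 − 306·113 = 43, so 34621 ≡ 43 (mod 113).
(81 + 43) mod 113 = 11.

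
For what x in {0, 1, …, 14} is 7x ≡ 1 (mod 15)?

13

7⁻¹ ≡ 13 (mod 15) because 7·13 = 91 = 6·15 + 1.
Multiplying both sides by 13: x ≡ 13·1 = 13 ≡ 13 (mod 15).
Check: 7·13 = 91 = 6·15 + 1.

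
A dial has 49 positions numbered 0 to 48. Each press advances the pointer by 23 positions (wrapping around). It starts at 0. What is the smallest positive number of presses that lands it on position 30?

23⁻¹ ≡ 32 (mod 49) because 23·32 = 736 = 15·49 + 1.
So x ≡ 32·30 = 960 ≡ 29 (mod 49).

29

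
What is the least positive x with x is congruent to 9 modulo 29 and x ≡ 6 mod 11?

270

Since 11·8 ≡ 1 (mod 29), take x = 6 + 11·((9−6)·8 mod 29) = 6 + 11·24 = 270.
Check: 270 mod 29 = 9, 270 mod 11 = 6.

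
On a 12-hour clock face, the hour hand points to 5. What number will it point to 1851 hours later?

8

1851 − 154·12 = 3, so 1851 ≡ 3 (mod 12).
5 + 3 → 8 on a 12-hour dial.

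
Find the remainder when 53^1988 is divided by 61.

Successive squares of 53 mod 61: 53^1≡53, 53^2≡3, 53^4≡9, 53^8≡20, 53^16≡34, 53^32≡58, 53^64≡9, 53^128≡20, 53^256≡34, 53^512≡58, 53^1024≡9.
1988 = 4 + 64 + 128 + 256 + 512 + 1024, so 53^1988 ≡ 9·9·20·34·58·9 ≡ 20 (mod 61).

20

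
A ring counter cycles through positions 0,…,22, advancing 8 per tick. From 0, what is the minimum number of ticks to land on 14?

19

The inverse of 8 mod 23 is 3 (since 8·3 = 24 ≡ 1).
Multiplying both sides by 3: x ≡ 3·14 = 42 ≡ 19 (mod 23).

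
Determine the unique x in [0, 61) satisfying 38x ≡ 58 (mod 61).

The inverse of 38 mod 61 is 53 (since 38·53 = 2014 ≡ 1).
Multiplying both sides by 53: x ≡ 53·58 = 3074 ≡ 24 (mod 61).
Check: 38·24 = 912 = 14·61 + 58.

24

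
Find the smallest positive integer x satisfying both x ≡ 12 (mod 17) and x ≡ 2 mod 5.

x ≡ 2 (mod 5) gives x ∈ {2, 7, 12}.
The first of these with x mod 17 = 12 is 12.

12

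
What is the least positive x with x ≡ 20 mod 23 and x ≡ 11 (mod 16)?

Since 16·13 ≡ 1 (mod 23), take x = 11 + 16·((20−11)·13 mod 23) = 11 + 16·2 = 43.
Check: 43 mod 23 = 20, 43 mod 16 = 11.

43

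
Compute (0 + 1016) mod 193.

1016 mod 193 = 51 (since 5·193 = 965).
(0 + 51) mod 193 = 51.

51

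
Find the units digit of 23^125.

3

Last digits of 3^n: 3, 9, 7, 1 (period 4).
125 leaves remainder 1 on division by 4, so 23^125 ends in 3.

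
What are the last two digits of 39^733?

Square-and-reduce mod 100: 39^1≡39, 39^2≡21, 39^4≡41, 39^8≡81, 39^16≡61, 39^32≡21, 39^64≡41, 39^128≡81, 39^256≡61, 39^512≡21.
733 = 1 + 4 + 8 + 16 + 64 + 128 + 512, so 39^733 ≡ 39·41·81·61·41·81·21 ≡ 19 (mod 100).

19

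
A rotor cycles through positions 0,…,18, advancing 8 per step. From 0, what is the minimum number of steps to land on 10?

The inverse of 8 mod 19 is 12 (since 8·12 = 96 ≡ 1).
Multiplying both sides by 12: x ≡ 12·10 = 120 ≡ 6 (mod 19).

6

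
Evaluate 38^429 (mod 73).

3

By repeated squaring mod 73: 38^1≡38, 38^2≡57, 38^4≡37, 38^8≡55, 38^16≡32, 38^32≡2, 38^64≡4, 38^128≡16, 38^256≡37.
429 = 1 + 4 + 8 + 32 + 128 + 256, so 38^429 ≡ 38·37·55·2·16·37 ≡ 3 (mod 73).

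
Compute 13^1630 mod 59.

Square-and-reduce mod 59: 13^1≡13, 13^2≡51, 13^4≡5, 13^8≡25, 13^16≡35, 13^32≡45, 13^64≡19, 13^128≡7, 13^256≡49, 13^512≡41, 13^1024≡29.
1630 = 2 + 4 + 8 + 16 + 64 + 512 + 1024, so 13^1630 ≡ 51·5·25·35·19·41·29 ≡ 19 (mod 59).

19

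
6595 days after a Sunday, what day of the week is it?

Dividing 6595 by 7 gives quotient 942 and remainder 1.
Sunday + 1 day → Monday.

Monday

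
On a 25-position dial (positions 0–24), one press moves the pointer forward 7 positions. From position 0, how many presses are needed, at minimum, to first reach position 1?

18

7·18 = 126 = 5·25 + 1, so 7⁻¹ ≡ 18 (mod 25).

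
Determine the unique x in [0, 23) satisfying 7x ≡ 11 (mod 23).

18

7⁻¹ ≡ 10 (mod 23) because 7·10 = 70 = 3·23 + 1.
So x ≡ 10·11 = 110 ≡ 18 (mod 23).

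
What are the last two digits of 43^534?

49

Successive squares of 43 mod 100: 43^1≡43, 43^2≡49, 43^4≡1, 43^8≡1, 43^16≡1, 43^32≡1, 43^64≡1, 43^128≡1, 43^256≡1, 43^512≡1.
Since 534 = 2 + 4 + 16 + 512 in binary, 43^534 ≡ 49·1·1·1 ≡ 49 (mod 100).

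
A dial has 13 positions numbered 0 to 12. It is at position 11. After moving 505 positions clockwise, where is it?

505 mod 13 = 11 (since 38·13 = 494).
(11 + 11) mod 13 = 9.

9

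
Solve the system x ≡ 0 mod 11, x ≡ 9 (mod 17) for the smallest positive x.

77

Since 17·2 ≡ 1 (mod 11), take x = 9 + 17·((0−9)·2 mod 11) = 9 + 17·4 = 77.
Check: 77 mod 11 = 0, 77 mod 17 = 9.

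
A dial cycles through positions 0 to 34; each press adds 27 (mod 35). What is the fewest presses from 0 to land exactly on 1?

13

35 = 1·27 + 8
27 = 3·8 + 3
8 = 2·3 + 2
3 = 1·2 + 1
2 = 2·1 + 0
Back-substituting gives 27·13 ≡ 1 (mod 35).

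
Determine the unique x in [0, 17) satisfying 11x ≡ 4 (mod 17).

11⁻¹ ≡ 14 (mod 17) because 11·14 = 154 = 9·17 + 1.
Multiplying both sides by 14: x ≡ 14·4 = 56 ≡ 5 (mod 17).

5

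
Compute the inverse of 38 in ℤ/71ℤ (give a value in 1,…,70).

71 = 1·38 + 33
38 = 1·33 + 5
33 = 6·5 + 3
5 = 1·3 + 2
3 = 1·2 + 1
2 = 2·1 + 0
Back-substituting gives 38·43 ≡ 1 (mod 71).

43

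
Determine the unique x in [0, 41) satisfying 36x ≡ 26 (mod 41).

3

The inverse of 36 mod 41 is 8 (since 36·8 = 288 ≡ 1).
Multiplying both sides by 8: x ≡ 8·26 = 208 ≡ 3 (mod 41).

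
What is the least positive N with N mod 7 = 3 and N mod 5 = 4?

24

x ≡ 4 (mod 5) gives x ∈ {4, 9, 14, 19, 24}.
The first of these with x mod 7 = 3 is 24.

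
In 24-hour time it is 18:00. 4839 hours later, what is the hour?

4839 mod 24 = 15 (since 201·24 = 4824).
(18 + 15) mod 24 = 9.

9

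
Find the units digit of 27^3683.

3

The units digit of 27^n cycles with period 4: 7, 9, 3, 1, …
3683 leaves remainder 3 on division by 4, so 27^3683 ends in 3.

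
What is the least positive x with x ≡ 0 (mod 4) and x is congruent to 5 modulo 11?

16

x ≡ 0 (mod 4) gives x ∈ {0, 4, 8, 12, 16}.
The first of these with x mod 11 = 5 is 16.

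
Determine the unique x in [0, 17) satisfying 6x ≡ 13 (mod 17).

The inverse of 6 mod 17 is 3 (since 6·3 = 18 ≡ 1).
So x ≡ 3·13 = 39 ≡ 5 (mod 17).

5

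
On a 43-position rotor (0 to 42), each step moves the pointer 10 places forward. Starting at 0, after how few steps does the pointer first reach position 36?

10⁻¹ ≡ 13 (mod 43) because 10·13 = 130 = 3·43 + 1.
So x ≡ 13·36 = 468 ≡ 38 (mod 43).

38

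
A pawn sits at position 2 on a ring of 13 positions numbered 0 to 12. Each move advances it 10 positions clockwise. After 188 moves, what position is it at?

188·10 = 1880.
1880 mod 13 = 8 (since 144·13 = 1872).
(2 + 8) mod 13 = 10.

10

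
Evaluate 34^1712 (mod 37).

9

Successive squares of 34 mod 37: 34^1≡34, 34^2≡9, 34^4≡7, 34^8≡12, 34^16≡33, 34^32≡16, 34^64≡34, 34^128≡9, 34^256≡7, 34^512≡12, 34^1024≡33.
Since 1712 = 16 + 32 + 128 + 512 + 1024 in binary, 34^1712 ≡ 33·16·9·12·33 ≡ 9 (mod 37).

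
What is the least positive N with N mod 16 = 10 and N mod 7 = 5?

26

x ≡ 5 (mod 7) gives x ∈ {5, 12, 19, 26}.
The first of these with x mod 16 = 10 is 26.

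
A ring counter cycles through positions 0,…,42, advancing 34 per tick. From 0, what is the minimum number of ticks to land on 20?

The inverse of 34 mod 43 is 19 (since 34·19 = 646 ≡ 1).
Multiplying both sides by 19: x ≡ 19·20 = 380 ≡ 36 (mod 43).
Check: 34·36 = 1224 = 28·43 + 20.

36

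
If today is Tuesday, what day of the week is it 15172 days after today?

Friday

15172 = 2167·7 + 3, so 15172 mod 7 = 3.
Tuesday + 3 days → Friday.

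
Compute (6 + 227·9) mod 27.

24

227·9 = 2043.
2043 mod 27 = 18 (since 75·27 = 2025).
(6 + 18) mod 27 = 24.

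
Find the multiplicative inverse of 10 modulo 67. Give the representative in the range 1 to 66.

67 = 6·10 + 7
10 = 1·7 + 3
7 = 2·3 + 1
3 = 3·1 + 0
Back-substituting gives 10·47 ≡ 1 (mod 67).

47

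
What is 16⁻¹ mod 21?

4

16·4 = 64 = 3·21 + 1, so 16⁻¹ ≡ 4 (mod 21).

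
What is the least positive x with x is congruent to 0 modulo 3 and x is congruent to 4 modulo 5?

x ≡ 0 (mod 3) gives x ∈ {0, 3, 6, 9}.
The first of these with x mod 5 = 4 is 9.

9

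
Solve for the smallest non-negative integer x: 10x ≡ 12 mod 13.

9

The inverse of 10 mod 13 is 4 (since 10·4 = 40 ≡ 1).
So x ≡ 4·12 = 48 ≡ 9 (mod 13).
Check: 10·9 = 90 = 6·13 + 12.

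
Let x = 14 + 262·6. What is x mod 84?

262·6 = 1572.
1572 mod 84 = 60 (since 18·84 = 1512).
(14 + 60) mod 84 = 74.

74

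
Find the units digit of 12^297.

Powers of 2 mod 10 repeat with period 4: 2, 4, 8, 6.
297 mod 4 = 1, so the last digit matches 2^1 = 2.

2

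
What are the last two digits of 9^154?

61

Square-and-reduce mod 100: 9^1≡9, 9^2≡81, 9^4≡61, 9^8≡21, 9^16≡41, 9^32≡81, 9^64≡61, 9^128≡21.
154 = 2 + 8 + 16 + 128, so 9^154 ≡ 81·21·41·21 ≡ 61 (mod 100).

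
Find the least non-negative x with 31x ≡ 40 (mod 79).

65

The inverse of 31 mod 79 is 51 (since 31·51 = 1581 ≡ 1).
So x ≡ 51·40 = 2040 ≡ 65 (mod 79).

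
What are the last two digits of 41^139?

Square-and-reduce mod 100: 41^1≡41, 41^2≡81, 41^4≡61, 41^8≡21, 41^16≡41, 41^32≡81, 41^64≡61, 41^128≡21.
Since 139 = 1 + 2 + 8 + 128 in binary, 41^139 ≡ 41·81·21·21 ≡ 61 (mod 100).

61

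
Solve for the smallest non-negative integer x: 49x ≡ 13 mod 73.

39

The inverse of 49 mod 73 is 3 (since 49·3 = 147 ≡ 1).
Multiplying both sides by 3: x ≡ 3·13 = 39 ≡ 39 (mod 73).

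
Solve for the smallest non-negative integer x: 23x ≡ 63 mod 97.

66

23⁻¹ ≡ 38 (mod 97) because 23·38 = 874 = 9·97 + 1.
Multiplying both sides by 38: x ≡ 38·63 = 2394 ≡ 66 (mod 97).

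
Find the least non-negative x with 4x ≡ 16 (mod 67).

4

The inverse of 4 mod 67 is 17 (since 4·17 = 68 ≡ 1).
So x ≡ 17·16 = 272 ≡ 4 (mod 67).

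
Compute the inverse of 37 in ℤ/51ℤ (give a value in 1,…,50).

40

51 = 1·37 + 14
37 = 2·14 + 9
14 = 1·9 + 5
9 = 1·5 + 4
5 = 1·4 + 1
4 = 4·1 + 0
Back-substituting gives 37·40 ≡ 1 (mod 51).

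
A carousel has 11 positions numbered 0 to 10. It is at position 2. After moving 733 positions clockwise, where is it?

9

733 mod 11 = 7 (since 66·11 = 726).
(2 + 7) mod 11 = 9.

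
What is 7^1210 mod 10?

9

The units digit of 7^n cycles with period 4: 7, 9, 3, 1, …
1210 leaves remainder 2 on division by 4, so 7^1210 ends in 9.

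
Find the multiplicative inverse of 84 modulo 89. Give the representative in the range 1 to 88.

84·71 = 5964 = 67·89 + 1, so 84⁻¹ ≡ 71 (mod 89).

71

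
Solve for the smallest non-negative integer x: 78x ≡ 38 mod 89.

78⁻¹ ≡ 8 (mod 89) because 78·8 = 624 = 7·89 + 1.
Multiplying both sides by 8: x ≡ 8·38 = 304 ≡ 37 (mod 89).
Check: 78·37 = 2886 = 32·89 + 38.

37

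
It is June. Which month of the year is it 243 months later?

243 = 20·12 + 3, so 243 mod 12 = 3.
June + 3 months → September.

September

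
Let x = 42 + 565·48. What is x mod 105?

72

565·48 = 27120.
27120 mod 105 = 30 (since 258·105 = 27090).
(42 + 30) mod 105 = 72.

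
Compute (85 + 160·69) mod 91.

160·69 = 11040.
Dividing 11040 by 91 gives quotient 121 and remainder 29.
(85 + 29) mod 91 = 23.

23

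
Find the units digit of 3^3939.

7

Powers of 3 mod 10 repeat with period 4: 3, 9, 7, 1.
3939 leaves remainder 3 on division by 4, so 3^3939 ends in 7.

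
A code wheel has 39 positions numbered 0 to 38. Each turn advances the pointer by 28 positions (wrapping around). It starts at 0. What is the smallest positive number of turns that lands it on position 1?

7

28⁻¹ ≡ 7 (mod 39) because 28·7 = 196 = 5·39 + 1.
Multiplying both sides by 7: x ≡ 7·1 = 7 ≡ 7 (mod 39).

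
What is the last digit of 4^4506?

The units digit of 4^n cycles with period 2: 4, 6, …
4506 leaves remainder 0 on division by 2, so 4^4506 ends in 6.

6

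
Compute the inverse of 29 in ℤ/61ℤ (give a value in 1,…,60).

40

61 = 2·29 + 3
29 = 9·3 + 2
3 = 1·2 + 1
2 = 2·1 + 0
Back-substituting gives 29·40 ≡ 1 (mod 61).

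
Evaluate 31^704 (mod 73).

32

By repeated squaring mod 73: 31^1≡31, 31^2≡12, 31^4≡71, 31^8≡4, 31^16≡16, 31^32≡37, 31^64≡55, 31^128≡32, 31^256≡2, 31^512≡4.
Since 704 = 64 + 128 + 512 in binary, 31^704 ≡ 55·32·4 ≡ 32 (mod 73).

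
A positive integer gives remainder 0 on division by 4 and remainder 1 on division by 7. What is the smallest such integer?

8

x ≡ 0 (mod 4) gives x ∈ {0, 4, 8}.
The first of these with x mod 7 = 1 is 8.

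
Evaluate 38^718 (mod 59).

26

Square-and-reduce mod 59: 38^1≡38, 38^2≡28, 38^4≡17, 38^8≡53, 38^16≡36, 38^32≡57, 38^64≡4, 38^128≡16, 38^256≡20, 38^512≡46.
Since 718 = 2 + 4 + 8 + 64 + 128 + 512 in binary, 38^718 ≡ 28·17·53·4·16·46 ≡ 26 (mod 59).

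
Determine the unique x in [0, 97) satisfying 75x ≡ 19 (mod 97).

30

75⁻¹ ≡ 22 (mod 97) because 75·22 = 1650 = 17·97 + 1.
So x ≡ 22·19 = 418 ≡ 30 (mod 97).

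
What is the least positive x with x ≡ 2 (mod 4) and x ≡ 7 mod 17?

Since 17·1 ≡ 1 (mod 4), take x = 7 + 17·((2−7)·1 mod 4) = 7 + 17·3 = 58.
Check: 58 mod 4 = 2, 58 mod 17 = 7.

58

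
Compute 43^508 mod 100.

By repeated squaring mod 100: 43^1≡43, 43^2≡49, 43^4≡1, 43^8≡1, 43^16≡1, 43^32≡1, 43^64≡1, 43^128≡1, 43^256≡1.
Since 508 = 4 + 8 + 16 + 32 + 64 + 128 + 256 in binary, 43^508 ≡ 1·1·1·1·1·1·1 ≡ 1 (mod 100).

1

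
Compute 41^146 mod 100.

41

By repeated squaring mod 100: 41^1≡41, 41^2≡81, 41^4≡61, 41^8≡21, 41^16≡41, 41^32≡81, 41^64≡61, 41^128≡21.
146 = 2 + 16 + 128, so 41^146 ≡ 81·41·21 ≡ 41 (mod 100).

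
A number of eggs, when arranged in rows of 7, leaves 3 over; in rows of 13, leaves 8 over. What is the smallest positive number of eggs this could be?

73

x ≡ 3 (mod 7) gives x ∈ {3, 10, 17, 24, 31, 38, 45, 52, …}.
The first of these with x mod 13 = 8 is 73.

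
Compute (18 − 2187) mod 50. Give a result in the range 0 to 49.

31

2187 − 43·50 = 37, so 2187 ≡ 37 (mod 50).
(18 − 37) mod 50 = 31.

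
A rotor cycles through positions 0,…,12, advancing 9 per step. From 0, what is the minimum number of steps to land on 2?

6

The inverse of 9 mod 13 is 3 (since 9·3 = 27 ≡ 1).
So x ≡ 3·2 = 6 ≡ 6 (mod 13).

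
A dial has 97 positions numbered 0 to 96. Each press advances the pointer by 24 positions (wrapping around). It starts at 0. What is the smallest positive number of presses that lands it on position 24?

The inverse of 24 mod 97 is 93 (since 24·93 = 2232 ≡ 1).
So x ≡ 93·24 = 2232 ≡ 1 (mod 97).

1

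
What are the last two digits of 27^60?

01

Square-and-reduce mod 100: 27^1≡27, 27^2≡29, 27^4≡41, 27^8≡81, 27^16≡61, 27^32≡21.
60 = 4 + 8 + 16 + 32, so 27^60 ≡ 41·81·61·21 ≡ 1 (mod 100).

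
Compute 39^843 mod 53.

Successive squares of 39 mod 53: 39^1≡39, 39^2≡37, 39^4≡44, 39^8≡28, 39^16≡42, 39^32≡15, 39^64≡13, 39^128≡10, 39^256≡47, 39^512≡36.
Since 843 = 1 + 2 + 8 + 64 + 256 + 512 in binary, 39^843 ≡ 39·37·28·13·47·36 ≡ 18 (mod 53).

18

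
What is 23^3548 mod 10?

Powers of 3 mod 10 repeat with period 4: 3, 9, 7, 1.
3548 mod 4 = 0, so the last digit matches 3^4 = 1.

1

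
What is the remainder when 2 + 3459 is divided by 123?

Dividing 3459 by 123 gives quotient 28 and remainder 15.
(2 + 15) mod 123 = 17.

17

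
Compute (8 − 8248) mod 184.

8248 mod 184 = 152 (since 44·184 = 8096).
(8 − 152) mod 184 = 40.

40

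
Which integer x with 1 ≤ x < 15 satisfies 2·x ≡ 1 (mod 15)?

2·8 = 16 = 1·15 + 1, so 2⁻¹ ≡ 8 (mod 15).

8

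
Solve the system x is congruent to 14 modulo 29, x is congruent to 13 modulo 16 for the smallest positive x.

x ≡ 13 (mod 16) gives x ∈ {13, 29, 45, 61, 77, 93, 109, 125, …}.
The first of these with x mod 29 = 14 is 333.

333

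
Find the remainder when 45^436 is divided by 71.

37

By repeated squaring mod 71: 45^1≡45, 45^2≡37, 45^4≡20, 45^8≡45, 45^16≡37, 45^32≡20, 45^64≡45, 45^128≡37, 45^256≡20.
Since 436 = 4 + 16 + 32 + 128 + 256 in binary, 45^436 ≡ 20·37·20·37·20 ≡ 37 (mod 71).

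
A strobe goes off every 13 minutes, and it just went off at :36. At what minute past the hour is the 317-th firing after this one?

317·13 = 4121.
Dividing 4121 by 60 gives quotient 68 and remainder 41.
(36 + 41) mod 60 = 17.

17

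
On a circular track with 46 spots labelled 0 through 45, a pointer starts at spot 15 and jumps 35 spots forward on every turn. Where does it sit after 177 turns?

177·35 = 6195.
6195 mod 46 = 31 (since 134·46 = 6164).
(15 + 31) mod 46 = 0.

0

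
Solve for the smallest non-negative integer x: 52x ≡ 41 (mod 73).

5

The inverse of 52 mod 73 is 66 (since 52·66 = 3432 ≡ 1).
Multiplying both sides by 66: x ≡ 66·41 = 2706 ≡ 5 (mod 73).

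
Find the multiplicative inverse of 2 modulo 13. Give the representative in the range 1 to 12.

2·7 = 14 = 1·13 + 1, so 2⁻¹ ≡ 7 (mod 13).

7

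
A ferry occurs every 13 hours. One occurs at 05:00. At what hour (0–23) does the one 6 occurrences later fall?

11

6·13 = 78.
Dividing 78 by 24 gives quotient 3 and remainder 6.
(5 + 6) mod 24 = 11.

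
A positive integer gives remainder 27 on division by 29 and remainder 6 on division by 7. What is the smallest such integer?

27

Since 7·25 ≡ 1 (mod 29), take x = 6 + 7·((27−6)·25 mod 29) = 6 + 7·3 = 27.
Check: 27 mod 29 = 27, 27 mod 7 = 6.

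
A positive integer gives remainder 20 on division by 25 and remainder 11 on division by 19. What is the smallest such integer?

x ≡ 11 (mod 19) gives x ∈ {11, 30, 49, 68, 87, 106, 125, 144, …}.
The first of these with x mod 25 = 20 is 220.

220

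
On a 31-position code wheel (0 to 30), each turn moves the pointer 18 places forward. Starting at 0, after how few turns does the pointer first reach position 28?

5

18⁻¹ ≡ 19 (mod 31) because 18·19 = 342 = 11·31 + 1.
So x ≡ 19·28 = 532 ≡ 5 (mod 31).
Check: 18·5 = 90 = 2·31 + 28.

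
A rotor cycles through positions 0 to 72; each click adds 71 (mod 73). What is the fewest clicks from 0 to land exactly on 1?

71·36 = 2556 = 35·73 + 1, so 71⁻¹ ≡ 36 (mod 73).

36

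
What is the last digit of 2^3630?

4

Powers of 2 mod 10 repeat with period 4: 2, 4, 8, 6.
3630 mod 4 = 2, so the last digit matches 2^2 = 4.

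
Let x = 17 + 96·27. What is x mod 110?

79

96·27 = 2592.
2592 mod 110 = 62 (since 23·110 = 2530).
(17 + 62) mod 110 = 79.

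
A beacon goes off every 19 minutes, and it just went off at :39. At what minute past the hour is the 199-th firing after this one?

40

199·19 = 3781.
3781 = 63·60 + 1, so 3781 mod 60 = 1.
(39 + 1) mod 60 = 40.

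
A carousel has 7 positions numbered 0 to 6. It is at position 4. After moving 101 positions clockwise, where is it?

0

101 − 14·7 = 3, so 101 ≡ 3 (mod 7).
(4 + 3) mod 7 = 0.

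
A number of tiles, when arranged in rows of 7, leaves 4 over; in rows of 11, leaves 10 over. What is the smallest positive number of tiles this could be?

x ≡ 4 (mod 7) gives x ∈ {4, 11, 18, 25, 32}.
The first of these with x mod 11 = 10 is 32.

32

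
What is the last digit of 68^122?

4

The units digit of 68^n cycles with period 4: 8, 4, 2, 6, …
122 mod 4 = 2, so the last digit matches 8^2 = 4.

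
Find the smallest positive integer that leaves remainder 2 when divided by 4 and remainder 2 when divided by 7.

Since 7·3 ≡ 1 (mod 4), take x = 2 + 7·((2−2)·3 mod 4) = 2 + 7·0 = 2.
Check: 2 mod 4 = 2, 2 mod 7 = 2.

2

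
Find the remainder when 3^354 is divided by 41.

9

Successive squares of 3 mod 41: 3^1≡3, 3^2≡9, 3^4≡40, 3^8≡1, 3^16≡1, 3^32≡1, 3^64≡1, 3^128≡1, 3^256≡1.
354 = 2 + 32 + 64 + 256, so 3^354 ≡ 9·1·1·1 ≡ 9 (mod 41).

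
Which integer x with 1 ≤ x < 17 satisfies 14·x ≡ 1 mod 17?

17 = 1·14 + 3
14 = 4·3 + 2
3 = 1·2 + 1
2 = 2·1 + 0
Back-substituting gives 14·11 ≡ 1 (mod 17).

11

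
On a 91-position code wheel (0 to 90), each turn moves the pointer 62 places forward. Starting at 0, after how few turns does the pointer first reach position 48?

62⁻¹ ≡ 69 (mod 91) because 62·69 = 4278 = 47·91 + 1.
Multiplying both sides by 69: x ≡ 69·48 = 3312 ≡ 36 (mod 91).
Check: 62·36 = 2232 = 24·91 + 48.

36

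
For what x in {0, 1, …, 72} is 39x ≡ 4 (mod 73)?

39⁻¹ ≡ 15 (mod 73) because 39·15 = 585 = 8·73 + 1.
So x ≡ 15·4 = 60 ≡ 60 (mod 73).

60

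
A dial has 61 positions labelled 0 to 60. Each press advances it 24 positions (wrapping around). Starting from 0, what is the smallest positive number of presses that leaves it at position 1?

28

24·28 = 672 = 11·61 + 1, so 24⁻¹ ≡ 28 (mod 61).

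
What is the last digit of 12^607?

8

Last digits of 2^n: 2, 4, 8, 6 (period 4).
607 mod 4 = 3, so the last digit matches 2^3 = 8.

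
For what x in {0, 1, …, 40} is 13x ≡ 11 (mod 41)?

13⁻¹ ≡ 19 (mod 41) because 13·19 = 247 = 6·41 + 1.
Multiplying both sides by 19: x ≡ 19·11 = 209 ≡ 4 (mod 41).

4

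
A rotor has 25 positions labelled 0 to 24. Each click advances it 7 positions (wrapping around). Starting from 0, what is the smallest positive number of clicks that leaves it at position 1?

18

25 = 3·7 + 4
7 = 1·4 + 3
4 = 1·3 + 1
3 = 3·1 + 0
Back-substituting gives 7·18 ≡ 1 (mod 25).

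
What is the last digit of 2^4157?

2

The units digit of 2^n cycles with period 4: 2, 4, 8, 6, …
4157 mod 4 = 1, so the last digit matches 2^1 = 2.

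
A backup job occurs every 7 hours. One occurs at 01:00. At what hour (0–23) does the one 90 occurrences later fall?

7

90·7 = 630.
630 mod 24 = 6 (since 26·24 = 624).
(1 + 6) mod 24 = 7.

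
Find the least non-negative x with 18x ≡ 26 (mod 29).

18⁻¹ ≡ 21 (mod 29) because 18·21 = 378 = 13·29 + 1.
Multiplying both sides by 21: x ≡ 21·26 = 546 ≡ 24 (mod 29).
Check: 18·24 = 432 = 14·29 + 26.

24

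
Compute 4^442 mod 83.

36

Square-and-reduce mod 83: 4^1≡4, 4^2≡16, 4^4≡7, 4^8≡49, 4^16≡77, 4^32≡36, 4^64≡51, 4^128≡28, 4^256≡37.
Since 442 = 2 + 8 + 16 + 32 + 128 + 256 in binary, 4^442 ≡ 16·49·77·36·28·37 ≡ 36 (mod 83).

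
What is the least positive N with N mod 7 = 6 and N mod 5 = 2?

Since 5·3 ≡ 1 (mod 7), take x = 2 + 5·((6−2)·3 mod 7) = 2 + 5·5 = 27.
Check: 27 mod 7 = 6, 27 mod 5 = 2.

27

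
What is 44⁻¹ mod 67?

44·32 = 1408 = 21·67 + 1, so 44⁻¹ ≡ 32 (mod 67).

32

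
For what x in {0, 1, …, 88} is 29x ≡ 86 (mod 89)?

The inverse of 29 mod 89 is 43 (since 29·43 = 1247 ≡ 1).
Multiplying both sides by 43: x ≡ 43·86 = 3698 ≡ 49 (mod 89).

49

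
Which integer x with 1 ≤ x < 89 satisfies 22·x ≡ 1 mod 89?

22·85 = 1870 = 21·89 + 1, so 22⁻¹ ≡ 85 (mod 89).

85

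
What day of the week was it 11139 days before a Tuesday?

11139 − 1591·7 = 2, so 11139 ≡ 2 (mod 7).
Tuesday − 2 days → Sunday.

Sunday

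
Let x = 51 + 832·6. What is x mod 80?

832·6 = 4992.
4992 = 62·80 + 32, so 4992 mod 80 = 32.
(51 + 32) mod 80 = 3.

3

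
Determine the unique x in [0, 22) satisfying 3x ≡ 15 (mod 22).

The inverse of 3 mod 22 is 15 (since 3·15 = 45 ≡ 1).
So x ≡ 15·15 = 225 ≡ 5 (mod 22).

5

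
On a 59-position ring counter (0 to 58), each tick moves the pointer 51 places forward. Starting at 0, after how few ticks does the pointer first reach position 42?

The inverse of 51 mod 59 is 22 (since 51·22 = 1122 ≡ 1).
So x ≡ 22·42 = 924 ≡ 39 (mod 59).
Check: 51·39 = 1989 = 33·59 + 42.

39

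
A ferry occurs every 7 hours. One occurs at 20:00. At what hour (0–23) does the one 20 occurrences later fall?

20·7 = 140.
140 = 5·24 + 20, so 140 mod 24 = 20.
(20 + 20) mod 24 = 16.

16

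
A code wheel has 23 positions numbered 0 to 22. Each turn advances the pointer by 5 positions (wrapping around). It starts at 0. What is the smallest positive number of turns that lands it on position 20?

The inverse of 5 mod 23 is 14 (since 5·14 = 70 ≡ 1).
So x ≡ 14·20 = 280 ≡ 4 (mod 23).
Check: 5·4 = 20 = 0·23 + 20.

4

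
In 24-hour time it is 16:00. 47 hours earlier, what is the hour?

17

47 mod 24 = 23 (since 1·24 = 24).
(16 − 23) mod 24 = 17.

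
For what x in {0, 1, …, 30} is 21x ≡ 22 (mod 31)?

21⁻¹ ≡ 3 (mod 31) because 21·3 = 63 = 2·31 + 1.
Multiplying both sides by 3: x ≡ 3·22 = 66 ≡ 4 (mod 31).

4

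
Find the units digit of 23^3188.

1

Powers of 3 mod 10 repeat with period 4: 3, 9, 7, 1.
3188 leaves remainder 0 on division by 4, so 23^3188 ends in 1.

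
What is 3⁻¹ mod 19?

13

19 = 6·3 + 1
3 = 3·1 + 0
Back-substituting gives 3·13 ≡ 1 (mod 19).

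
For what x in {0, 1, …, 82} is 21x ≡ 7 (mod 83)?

The inverse of 21 mod 83 is 4 (since 21·4 = 84 ≡ 1).
So x ≡ 4·7 = 28 ≡ 28 (mod 83).

28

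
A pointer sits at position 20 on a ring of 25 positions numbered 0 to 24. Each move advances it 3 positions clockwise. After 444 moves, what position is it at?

2

444·3 = 1332.
1332 − 53·25 = 7, so 1332 ≡ 7 (mod 25).
(20 + 7) mod 25 = 2.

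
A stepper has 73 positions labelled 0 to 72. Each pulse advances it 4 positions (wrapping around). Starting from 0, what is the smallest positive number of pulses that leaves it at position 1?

55

4·55 = 220 = 3·73 + 1, so 4⁻¹ ≡ 55 (mod 73).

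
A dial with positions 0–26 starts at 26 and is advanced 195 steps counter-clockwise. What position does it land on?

20

Dividing 195 by 27 gives quotient 7 and remainder 6.
(26 − 6) mod 27 = 20.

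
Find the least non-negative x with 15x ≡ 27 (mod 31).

15⁻¹ ≡ 29 (mod 31) because 15·29 = 435 = 14·31 + 1.
So x ≡ 29·27 = 783 ≡ 8 (mod 31).
Check: 15·8 = 120 = 3·31 + 27.

8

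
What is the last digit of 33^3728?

1

Last digits of 3^n: 3, 9, 7, 1 (period 4).
3728 mod 4 = 0, so the last digit matches 3^4 = 1.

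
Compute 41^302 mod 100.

81

By repeated squaring mod 100: 41^1≡41, 41^2≡81, 41^4≡61, 41^8≡21, 41^16≡41, 41^32≡81, 41^64≡61, 41^128≡21, 41^256≡41.
302 = 2 + 4 + 8 + 32 + 256, so 41^302 ≡ 81·61·21·81·41 ≡ 81 (mod 100).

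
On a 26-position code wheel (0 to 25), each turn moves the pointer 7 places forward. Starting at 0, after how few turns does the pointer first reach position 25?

7⁻¹ ≡ 15 (mod 26) because 7·15 = 105 = 4·26 + 1.
So x ≡ 15·25 = 375 ≡ 11 (mod 26).

11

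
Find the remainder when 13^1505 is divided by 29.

Square-and-reduce mod 29: 13^1≡13, 13^2≡24, 13^4≡25, 13^8≡16, 13^16≡24, 13^32≡25, 13^64≡16, 13^128≡24, 13^256≡25, 13^512≡16, 13^1024≡24.
1505 = 1 + 32 + 64 + 128 + 256 + 1024, so 13^1505 ≡ 13·25·16·24·25·24 ≡ 28 (mod 29).

28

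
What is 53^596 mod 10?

Last digits of 3^n: 3, 9, 7, 1 (period 4).
596 leaves remainder 0 on division by 4, so 53^596 ends in 1.

1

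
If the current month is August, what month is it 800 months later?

April

Dividing 800 by 12 gives quotient 66 and remainder 8.
August + 8 months → April.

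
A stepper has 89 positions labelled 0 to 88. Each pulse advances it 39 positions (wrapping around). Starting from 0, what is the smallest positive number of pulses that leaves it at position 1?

16

89 = 2·39 + 11
39 = 3·11 + 6
11 = 1·6 + 5
6 = 1·5 + 1
5 = 5·1 + 0
Back-substituting gives 39·16 ≡ 1 (mod 89).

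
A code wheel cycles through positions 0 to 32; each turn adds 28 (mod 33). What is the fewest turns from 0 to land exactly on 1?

13

28·13 = 364 = 11·33 + 1, so 28⁻¹ ≡ 13 (mod 33).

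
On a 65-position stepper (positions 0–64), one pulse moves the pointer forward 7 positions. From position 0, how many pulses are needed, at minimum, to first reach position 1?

7·28 = 196 = 3·65 + 1, so 7⁻¹ ≡ 28 (mod 65).

28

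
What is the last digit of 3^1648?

1

Powers of 3 mod 10 repeat with period 4: 3, 9, 7, 1.
1648 leaves remainder 0 on division by 4, so 3^1648 ends in 1.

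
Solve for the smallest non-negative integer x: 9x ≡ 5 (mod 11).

The inverse of 9 mod 11 is 5 (since 9·5 = 45 ≡ 1).
Multiplying both sides by 5: x ≡ 5·5 = 25 ≡ 3 (mod 11).
Check: 9·3 = 27 = 2·11 + 5.

3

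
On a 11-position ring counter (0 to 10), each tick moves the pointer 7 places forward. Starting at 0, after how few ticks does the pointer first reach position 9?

7⁻¹ ≡ 8 (mod 11) because 7·8 = 56 = 5·11 + 1.
Multiplying both sides by 8: x ≡ 8·9 = 72 ≡ 6 (mod 11).
Check: 7·6 = 42 = 3·11 + 9.

6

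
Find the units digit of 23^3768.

Last digits of 3^n: 3, 9, 7, 1 (period 4).
3768 leaves remainder 0 on division by 4, so 23^3768 ends in 1.

1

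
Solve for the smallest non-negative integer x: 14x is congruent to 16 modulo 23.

The inverse of 14 mod 23 is 5 (since 14·5 = 70 ≡ 1).
Multiplying both sides by 5: x ≡ 5·16 = 80 ≡ 11 (mod 23).

11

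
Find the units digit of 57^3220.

1

Last digits of 7^n: 7, 9, 3, 1 (period 4).
3220 leaves remainder 0 on division by 4, so 57^3220 ends in 1.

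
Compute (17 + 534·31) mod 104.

534·31 = 16554.
16554 = 159·104 + 18, so 16554 mod 104 = 18.
(17 + 18) mod 104 = 35.

35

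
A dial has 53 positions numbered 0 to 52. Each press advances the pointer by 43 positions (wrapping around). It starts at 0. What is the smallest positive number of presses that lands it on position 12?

43⁻¹ ≡ 37 (mod 53) because 43·37 = 1591 = 30·53 + 1.
So x ≡ 37·12 = 444 ≡ 20 (mod 53).

20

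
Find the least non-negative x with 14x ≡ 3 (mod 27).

6

14⁻¹ ≡ 2 (mod 27) because 14·2 = 28 = 1·27 + 1.
Multiplying both sides by 2: x ≡ 2·3 = 6 ≡ 6 (mod 27).
Check: 14·6 = 84 = 3·27 + 3.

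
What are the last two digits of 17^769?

97

By repeated squaring mod 100: 17^1≡17, 17^2≡89, 17^4≡21, 17^8≡41, 17^16≡81, 17^32≡61, 17^64≡21, 17^128≡41, 17^256≡81, 17^512≡61.
Since 769 = 1 + 256 + 512 in binary, 17^769 ≡ 17·81·61 ≡ 97 (mod 100).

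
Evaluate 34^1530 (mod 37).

1

Square-and-reduce mod 37: 34^1≡34, 34^2≡9, 34^4≡7, 34^8≡12, 34^16≡33, 34^32≡16, 34^64≡34, 34^128≡9, 34^256≡7, 34^512≡12, 34^1024≡33.
Since 1530 = 2 + 8 + 16 + 32 + 64 + 128 + 256 + 1024 in binary, 34^1530 ≡ 9·12·33·16·34·9·7·33 ≡ 1 (mod 37).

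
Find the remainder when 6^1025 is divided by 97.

By repeated squaring mod 97: 6^1≡6, 6^2≡36, 6^4≡35, 6^8≡61, 6^16≡35, 6^32≡61, 6^64≡35, 6^128≡61, 6^256≡35, 6^512≡61, 6^1024≡35.
Since 1025 = 1 + 1024 in binary, 6^1025 ≡ 6·35 ≡ 16 (mod 97).

16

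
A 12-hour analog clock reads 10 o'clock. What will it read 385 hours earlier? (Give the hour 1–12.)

385 − 32·12 = 1, so 385 ≡ 1 (mod 12).
10 − 1 → 9 on a 12-hour dial.

9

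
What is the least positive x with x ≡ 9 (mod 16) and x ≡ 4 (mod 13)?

121

x ≡ 4 (mod 13) gives x ∈ {4, 17, 30, 43, 56, 69, 82, 95, …}.
The first of these with x mod 16 = 9 is 121.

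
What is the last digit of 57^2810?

9

The units digit of 57^n cycles with period 4: 7, 9, 3, 1, …
2810 mod 4 = 2, so the last digit matches 7^2 = 9.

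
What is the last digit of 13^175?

7

The units digit of 13^n cycles with period 4: 3, 9, 7, 1, …
175 mod 4 = 3, so the last digit matches 3^3 = 7.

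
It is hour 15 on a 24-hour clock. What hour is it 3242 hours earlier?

13

3242 − 135·24 = 2, so 3242 ≡ 2 (mod 24).
(15 − 2) mod 24 = 13.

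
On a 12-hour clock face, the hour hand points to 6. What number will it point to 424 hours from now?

10

Dividing 424 by 12 gives quotient 35 and remainder 4.
6 + 4 → 10 on a 12-hour dial.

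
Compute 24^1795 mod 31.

Successive squares of 24 mod 31: 24^1≡24, 24^2≡18, 24^4≡14, 24^8≡10, 24^16≡7, 24^32≡18, 24^64≡14, 24^128≡10, 24^256≡7, 24^512≡18, 24^1024≡14.
1795 = 1 + 2 + 256 + 512 + 1024, so 24^1795 ≡ 24·18·7·18·14 ≡ 6 (mod 31).

6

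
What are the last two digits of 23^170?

Successive squares of 23 mod 100: 23^1≡23, 23^2≡29, 23^4≡41, 23^8≡81, 23^16≡61, 23^32≡21, 23^64≡41, 23^128≡81.
170 = 2 + 8 + 32 + 128, so 23^170 ≡ 29·81·21·81 ≡ 49 (mod 100).

49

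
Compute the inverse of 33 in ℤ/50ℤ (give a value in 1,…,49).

47

50 = 1·33 + 17
33 = 1·17 + 16
17 = 1·16 + 1
16 = 16·1 + 0
Back-substituting gives 33·47 ≡ 1 (mod 50).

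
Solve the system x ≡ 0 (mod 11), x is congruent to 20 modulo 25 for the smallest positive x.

x ≡ 0 (mod 11) gives x ∈ {0, 11, 22, 33, 44, 55, 66, 77, …}.
The first of these with x mod 25 = 20 is 220.

220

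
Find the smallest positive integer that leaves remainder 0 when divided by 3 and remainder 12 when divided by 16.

12

x ≡ 0 (mod 3) gives x ∈ {0, 3, 6, 9, 12}.
The first of these with x mod 16 = 12 is 12.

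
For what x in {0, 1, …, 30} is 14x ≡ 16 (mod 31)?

14⁻¹ ≡ 20 (mod 31) because 14·20 = 280 = 9·31 + 1.
So x ≡ 20·16 = 320 ≡ 10 (mod 31).
Check: 14·10 = 140 = 4·31 + 16.

10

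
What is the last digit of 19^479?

9

Last digits of 9^n: 9, 1 (period 2).
479 leaves remainder 1 on division by 2, so 19^479 ends in 9.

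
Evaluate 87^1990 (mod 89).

45

By repeated squaring mod 89: 87^1≡87, 87^2≡4, 87^4≡16, 87^8≡78, 87^16≡32, 87^32≡45, 87^64≡67, 87^128≡39, 87^256≡8, 87^512≡64, 87^1024≡2.
1990 = 2 + 4 + 64 + 128 + 256 + 512 + 1024, so 87^1990 ≡ 4·16·67·39·8·64·2 ≡ 45 (mod 89).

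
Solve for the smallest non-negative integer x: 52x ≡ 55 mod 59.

9

The inverse of 52 mod 59 is 42 (since 52·42 = 2184 ≡ 1).
So x ≡ 42·55 = 2310 ≡ 9 (mod 59).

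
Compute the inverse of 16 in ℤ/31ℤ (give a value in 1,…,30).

16·2 = 32 = 1·31 + 1, so 16⁻¹ ≡ 2 (mod 31).

2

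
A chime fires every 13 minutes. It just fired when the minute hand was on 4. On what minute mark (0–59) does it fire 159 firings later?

31

159·13 = 2067.
2067 = 34·60 + 27, so 2067 mod 60 = 27.
(4 + 27) mod 60 = 31.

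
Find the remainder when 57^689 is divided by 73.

Square-and-reduce mod 73: 57^1≡57, 57^2≡37, 57^4≡55, 57^8≡32, 57^16≡2, 57^32≡4, 57^64≡16, 57^128≡37, 57^256≡55, 57^512≡32.
Since 689 = 1 + 16 + 32 + 128 + 512 in binary, 57^689 ≡ 57·2·4·37·32 ≡ 69 (mod 73).

69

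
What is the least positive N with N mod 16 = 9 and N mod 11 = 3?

25

x ≡ 3 (mod 11) gives x ∈ {3, 14, 25}.
The first of these with x mod 16 = 9 is 25.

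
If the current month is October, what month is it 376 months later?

February

Dividing 376 by 12 gives quotient 31 and remainder 4.
October + 4 months → February.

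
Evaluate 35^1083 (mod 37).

By repeated squaring mod 37: 35^1≡35, 35^2≡4, 35^4≡16, 35^8≡34, 35^16≡9, 35^32≡7, 35^64≡12, 35^128≡33, 35^256≡16, 35^512≡34, 35^1024≡9.
Since 1083 = 1 + 2 + 8 + 16 + 32 + 1024 in binary, 35^1083 ≡ 35·4·34·9·7·9 ≡ 29 (mod 37).

29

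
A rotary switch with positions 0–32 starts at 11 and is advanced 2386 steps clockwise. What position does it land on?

2386 − 72·33 = 10, so 2386 ≡ 10 (mod 33).
(11 + 10) mod 33 = 21.

21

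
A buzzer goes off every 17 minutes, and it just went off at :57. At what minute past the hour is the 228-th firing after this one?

33

228·17 = 3876.
3876 = 64·60 + 36, so 3876 mod 60 = 36.
(57 + 36) mod 60 = 33.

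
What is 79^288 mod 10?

Last digits of 9^n: 9, 1 (period 2).
288 leaves remainder 0 on division by 2, so 79^288 ends in 1.

1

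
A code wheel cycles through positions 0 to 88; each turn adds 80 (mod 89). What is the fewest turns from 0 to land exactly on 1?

89 = 1·80 + 9
80 = 8·9 + 8
9 = 1·8 + 1
8 = 8·1 + 0
Back-substituting gives 80·79 ≡ 1 (mod 89).

79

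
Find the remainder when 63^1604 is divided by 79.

By repeated squaring mod 79: 63^1≡63, 63^2≡19, 63^4≡45, 63^8≡50, 63^16≡51, 63^32≡73, 63^64≡36, 63^128≡32, 63^256≡76, 63^512≡9, 63^1024≡2.
1604 = 4 + 64 + 512 + 1024, so 63^1604 ≡ 45·36·9·2 ≡ 9 (mod 79).

9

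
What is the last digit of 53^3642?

9

Powers of 3 mod 10 repeat with period 4: 3, 9, 7, 1.
3642 mod 4 = 2, so the last digit matches 3^2 = 9.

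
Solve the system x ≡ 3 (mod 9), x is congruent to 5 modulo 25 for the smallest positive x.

Since 25·4 ≡ 1 (mod 9), take x = 5 + 25·((3−5)·4 mod 9) = 5 + 25·1 = 30.
Check: 30 mod 9 = 3, 30 mod 25 = 5.

30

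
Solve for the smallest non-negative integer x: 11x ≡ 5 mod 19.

16

11⁻¹ ≡ 7 (mod 19) because 11·7 = 77 = 4·19 + 1.
So x ≡ 7·5 = 35 ≡ 16 (mod 19).
Check: 11·16 = 176 = 9·19 + 5.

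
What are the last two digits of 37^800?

01

Successive squares of 37 mod 100: 37^1≡37, 37^2≡69, 37^4≡61, 37^8≡21, 37^16≡41, 37^32≡81, 37^64≡61, 37^128≡21, 37^256≡41, 37^512≡81.
800 = 32 + 256 + 512, so 37^800 ≡ 81·41·81 ≡ 1 (mod 100).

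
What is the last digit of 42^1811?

The units digit of 42^n cycles with period 4: 2, 4, 8, 6, …
1811 mod 4 = 3, so the last digit matches 2^3 = 8.

8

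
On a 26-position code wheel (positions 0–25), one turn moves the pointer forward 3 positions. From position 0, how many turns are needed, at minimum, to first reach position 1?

9

26 = 8·3 + 2
3 = 1·2 + 1
2 = 2·1 + 0
Back-substituting gives 3·9 ≡ 1 (mod 26).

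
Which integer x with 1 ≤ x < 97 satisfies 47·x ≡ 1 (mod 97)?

64

97 = 2·47 + 3
47 = 15·3 + 2
3 = 1·2 + 1
2 = 2·1 + 0
Back-substituting gives 47·64 ≡ 1 (mod 97).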